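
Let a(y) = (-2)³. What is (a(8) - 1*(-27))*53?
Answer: 1007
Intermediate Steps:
a(y) = -8
(a(8) - 1*(-27))*53 = (-8 - 1*(-27))*53 = (-8 + 27)*53 = 19*53 = 1007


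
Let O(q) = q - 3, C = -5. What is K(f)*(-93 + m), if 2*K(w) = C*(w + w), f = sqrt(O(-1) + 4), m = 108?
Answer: 0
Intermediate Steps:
O(q) = -3 + q
f = 0 (f = sqrt((-3 - 1) + 4) = sqrt(-4 + 4) = sqrt(0) = 0)
K(w) = -5*w (K(w) = (-5*(w + w))/2 = (-10*w)/2 = -5*w)
K(f)*(-93 + m) = (-5*0)*(-93 + 108) = 0*15 = 0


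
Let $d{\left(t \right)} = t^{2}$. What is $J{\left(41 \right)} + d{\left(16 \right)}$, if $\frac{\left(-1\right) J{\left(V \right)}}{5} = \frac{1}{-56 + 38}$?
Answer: $\frac{4613}{18} \approx 256.28$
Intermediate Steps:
$J{\left(V \right)} = \frac{5}{18}$ ($J{\left(V \right)} = - \frac{5}{-56 + 38} = - \frac{5}{-18} = \left(-5\right) \left(- \frac{1}{18}\right) = \frac{5}{18}$)
$J{\left(41 \right)} + d{\left(16 \right)} = \frac{5}{18} + 16^{2} = \frac{5}{18} + 256 = \frac{4613}{18}$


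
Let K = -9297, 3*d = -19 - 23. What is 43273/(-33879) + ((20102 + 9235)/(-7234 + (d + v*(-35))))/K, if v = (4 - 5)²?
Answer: -108482338100/84961067327 ≈ -1.2768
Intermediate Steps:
d = -14 (d = (-19 - 23)/3 = (⅓)*(-42) = -14)
v = 1 (v = (-1)² = 1)
43273/(-33879) + ((20102 + 9235)/(-7234 + (d + v*(-35))))/K = 43273/(-33879) + ((20102 + 9235)/(-7234 + (-14 + 1*(-35))))/(-9297) = 43273*(-1/33879) + (29337/(-7234 + (-14 - 35)))*(-1/9297) = -43273/33879 + (29337/(-7234 - 49))*(-1/9297) = -43273/33879 + (29337/(-7283))*(-1/9297) = -43273/33879 + (29337*(-1/7283))*(-1/9297) = -43273/33879 - 29337/7283*(-1/9297) = -43273/33879 + 9779/22570017 = -108482338100/84961067327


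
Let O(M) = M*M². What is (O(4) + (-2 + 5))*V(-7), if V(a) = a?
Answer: -469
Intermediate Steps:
O(M) = M³
(O(4) + (-2 + 5))*V(-7) = (4³ + (-2 + 5))*(-7) = (64 + 3)*(-7) = 67*(-7) = -469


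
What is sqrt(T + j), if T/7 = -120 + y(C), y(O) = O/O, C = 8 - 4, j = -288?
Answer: I*sqrt(1121) ≈ 33.481*I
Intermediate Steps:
C = 4
y(O) = 1
T = -833 (T = 7*(-120 + 1) = 7*(-119) = -833)
sqrt(T + j) = sqrt(-833 - 288) = sqrt(-1121) = I*sqrt(1121)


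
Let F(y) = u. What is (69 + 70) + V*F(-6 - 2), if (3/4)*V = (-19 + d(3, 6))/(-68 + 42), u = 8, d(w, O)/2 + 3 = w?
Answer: 5725/39 ≈ 146.79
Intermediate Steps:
d(w, O) = -6 + 2*w
F(y) = 8
V = 38/39 (V = 4*((-19 + (-6 + 2*3))/(-68 + 42))/3 = 4*((-19 + (-6 + 6))/(-26))/3 = 4*((-19 + 0)*(-1/26))/3 = 4*(-19*(-1/26))/3 = (4/3)*(19/26) = 38/39 ≈ 0.97436)
(69 + 70) + V*F(-6 - 2) = (69 + 70) + (38/39)*8 = 139 + 304/39 = 5725/39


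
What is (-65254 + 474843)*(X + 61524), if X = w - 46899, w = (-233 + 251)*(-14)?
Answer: 5887022697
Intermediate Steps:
w = -252 (w = 18*(-14) = -252)
X = -47151 (X = -252 - 46899 = -47151)
(-65254 + 474843)*(X + 61524) = (-65254 + 474843)*(-47151 + 61524) = 409589*14373 = 5887022697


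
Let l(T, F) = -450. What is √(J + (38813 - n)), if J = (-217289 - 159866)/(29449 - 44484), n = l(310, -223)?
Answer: 2*√88811197726/3007 ≈ 198.21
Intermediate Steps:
n = -450
J = 75431/3007 (J = -377155/(-15035) = -377155*(-1/15035) = 75431/3007 ≈ 25.085)
√(J + (38813 - n)) = √(75431/3007 + (38813 - 1*(-450))) = √(75431/3007 + (38813 + 450)) = √(75431/3007 + 39263) = √(118139272/3007) = 2*√88811197726/3007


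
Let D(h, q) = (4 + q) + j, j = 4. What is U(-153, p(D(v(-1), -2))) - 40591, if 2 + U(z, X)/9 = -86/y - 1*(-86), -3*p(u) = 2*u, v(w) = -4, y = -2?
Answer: -39448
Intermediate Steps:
D(h, q) = 8 + q (D(h, q) = (4 + q) + 4 = 8 + q)
p(u) = -2*u/3
U(z, X) = 1143 (U(z, X) = -18 + 9*(-86/(-2) - 1*(-86)) = -18 + 9*(-86*(-1/2) + 86) = -18 + 9*(43 + 86) = -18 + 9*129 = -18 + 1161 = 1143)
U(-153, p(D(v(-1), -2))) - 40591 = 1143 - 40591 = -39448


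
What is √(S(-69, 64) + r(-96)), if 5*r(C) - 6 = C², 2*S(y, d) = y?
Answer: 3*√20110/10 ≈ 42.543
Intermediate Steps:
S(y, d) = y/2
r(C) = 6/5 + C²/5
√(S(-69, 64) + r(-96)) = √((½)*(-69) + (6/5 + (⅕)*(-96)²)) = √(-69/2 + (6/5 + (⅕)*9216)) = √(-69/2 + (6/5 + 9216/5)) = √(-69/2 + 9222/5) = √(18099/10) = 3*√20110/10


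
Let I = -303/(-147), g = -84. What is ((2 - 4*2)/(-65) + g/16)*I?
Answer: -135441/12740 ≈ -10.631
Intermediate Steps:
I = 101/49 (I = -303*(-1/147) = 101/49 ≈ 2.0612)
((2 - 4*2)/(-65) + g/16)*I = ((2 - 4*2)/(-65) - 84/16)*(101/49) = ((2 - 8)*(-1/65) - 84*1/16)*(101/49) = (-6*(-1/65) - 21/4)*(101/49) = (6/65 - 21/4)*(101/49) = -1341/260*101/49 = -135441/12740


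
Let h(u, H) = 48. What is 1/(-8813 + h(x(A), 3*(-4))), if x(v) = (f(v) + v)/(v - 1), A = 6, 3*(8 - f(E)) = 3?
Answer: -1/8765 ≈ -0.00011409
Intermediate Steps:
f(E) = 7 (f(E) = 8 - ⅓*3 = 8 - 1 = 7)
x(v) = (7 + v)/(-1 + v) (x(v) = (7 + v)/(v - 1) = (7 + v)/(-1 + v))
1/(-8813 + h(x(A), 3*(-4))) = 1/(-8813 + 48) = 1/(-8765) = -1/8765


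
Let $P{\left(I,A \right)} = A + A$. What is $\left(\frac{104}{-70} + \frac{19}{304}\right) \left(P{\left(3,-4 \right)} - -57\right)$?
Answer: $- \frac{5579}{80} \approx -69.738$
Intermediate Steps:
$P{\left(I,A \right)} = 2 A$
$\left(\frac{104}{-70} + \frac{19}{304}\right) \left(P{\left(3,-4 \right)} - -57\right) = \left(\frac{104}{-70} + \frac{19}{304}\right) \left(2 \left(-4\right) - -57\right) = \left(104 \left(- \frac{1}{70}\right) + 19 \cdot \frac{1}{304}\right) \left(-8 + 57\right) = \left(- \frac{52}{35} + \frac{1}{16}\right) 49 = \left(- \frac{797}{560}\right) 49 = - \frac{5579}{80}$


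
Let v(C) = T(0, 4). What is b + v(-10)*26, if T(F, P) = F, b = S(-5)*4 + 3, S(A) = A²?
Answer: 103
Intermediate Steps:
b = 103 (b = (-5)²*4 + 3 = 25*4 + 3 = 100 + 3 = 103)
v(C) = 0
b + v(-10)*26 = 103 + 0*26 = 103 + 0 = 103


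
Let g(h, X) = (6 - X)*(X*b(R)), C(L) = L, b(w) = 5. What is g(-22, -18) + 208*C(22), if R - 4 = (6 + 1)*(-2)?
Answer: 2416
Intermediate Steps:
R = -10 (R = 4 + (6 + 1)*(-2) = 4 + 7*(-2) = 4 - 14 = -10)
g(h, X) = 5*X*(6 - X) (g(h, X) = (6 - X)*(X*5) = (6 - X)*(5*X) = 5*X*(6 - X))
g(-22, -18) + 208*C(22) = 5*(-18)*(6 - 1*(-18)) + 208*22 = 5*(-18)*(6 + 18) + 4576 = 5*(-18)*24 + 4576 = -2160 + 4576 = 2416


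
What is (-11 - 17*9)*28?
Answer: -4592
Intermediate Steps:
(-11 - 17*9)*28 = (-11 - 153)*28 = -164*28 = -4592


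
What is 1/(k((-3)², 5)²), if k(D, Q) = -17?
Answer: 1/289 ≈ 0.0034602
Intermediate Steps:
1/(k((-3)², 5)²) = 1/((-17)²) = 1/289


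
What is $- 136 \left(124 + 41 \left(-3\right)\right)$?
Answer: $-136$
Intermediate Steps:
$- 136 \left(124 + 41 \left(-3\right)\right) = - 136 \left(124 - 123\right) = \left(-136\right) 1 = -136$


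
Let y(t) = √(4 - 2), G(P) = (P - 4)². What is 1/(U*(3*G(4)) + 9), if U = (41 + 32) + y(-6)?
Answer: ⅑ ≈ 0.11111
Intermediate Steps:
G(P) = (-4 + P)²
y(t) = √2
U = 73 + √2 (U = (41 + 32) + √2 = 73 + √2 ≈ 74.414)
1/(U*(3*G(4)) + 9) = 1/((73 + √2)*(3*(-4 + 4)²) + 9) = 1/((73 + √2)*(3*0²) + 9) = 1/((73 + √2)*(3*0) + 9) = 1/((73 + √2)*0 + 9) = 1/(0 + 9) = 1/9 = ⅑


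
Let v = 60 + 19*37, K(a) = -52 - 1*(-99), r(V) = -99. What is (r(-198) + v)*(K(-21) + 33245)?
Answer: 22105888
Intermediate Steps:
K(a) = 47 (K(a) = -52 + 99 = 47)
v = 763 (v = 60 + 703 = 763)
(r(-198) + v)*(K(-21) + 33245) = (-99 + 763)*(47 + 33245) = 664*33292 = 22105888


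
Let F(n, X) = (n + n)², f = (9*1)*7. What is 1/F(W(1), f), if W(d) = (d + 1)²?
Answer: 1/64 ≈ 0.015625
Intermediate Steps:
f = 63 (f = 9*7 = 63)
W(d) = (1 + d)²
F(n, X) = 4*n² (F(n, X) = (2*n)² = 4*n²)
1/F(W(1), f) = 1/(4*((1 + 1)²)²) = 1/(4*(2²)²) = 1/(4*4²) = 1/(4*16) = 1/64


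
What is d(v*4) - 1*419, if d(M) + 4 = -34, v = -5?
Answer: -457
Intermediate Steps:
d(M) = -38 (d(M) = -4 - 34 = -38)
d(v*4) - 1*419 = -38 - 1*419 = -38 - 419 = -457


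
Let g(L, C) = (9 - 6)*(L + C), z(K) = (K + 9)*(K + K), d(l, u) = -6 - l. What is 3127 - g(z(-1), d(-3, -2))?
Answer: 3184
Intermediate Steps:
z(K) = 2*K*(9 + K) (z(K) = (9 + K)*(2*K) = 2*K*(9 + K))
g(L, C) = 3*C + 3*L (g(L, C) = 3*(C + L) = 3*C + 3*L)
3127 - g(z(-1), d(-3, -2)) = 3127 - (3*(-6 - 1*(-3)) + 3*(2*(-1)*(9 - 1))) = 3127 - (3*(-6 + 3) + 3*(2*(-1)*8)) = 3127 - (3*(-3) + 3*(-16)) = 3127 - (-9 - 48) = 3127 - 1*(-57) = 3127 + 57 = 3184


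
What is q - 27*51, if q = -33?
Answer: -1410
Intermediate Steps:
q - 27*51 = -33 - 27*51 = -33 - 1377 = -1410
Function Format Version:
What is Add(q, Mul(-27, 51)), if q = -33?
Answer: -1410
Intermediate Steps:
Add(q, Mul(-27, 51)) = Add(-33, Mul(-27, 51)) = Add(-33, -1377) = -1410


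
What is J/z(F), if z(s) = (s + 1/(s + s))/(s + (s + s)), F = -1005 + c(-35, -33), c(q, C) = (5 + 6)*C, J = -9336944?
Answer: -104840286529536/3742849 ≈ -2.8011e+7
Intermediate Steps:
c(q, C) = 11*C
F = -1368 (F = -1005 + 11*(-33) = -1005 - 363 = -1368)
z(s) = (s + 1/(2*s))/(3*s) (z(s) = (s + 1/(2*s))/(s + 2*s) = (s + 1/(2*s))/((3*s)) = (s + 1/(2*s))*(1/(3*s)) = (s + 1/(2*s))/(3*s))
J/z(F) = -9336944/(⅓ + (⅙)/(-1368)²) = -9336944/(⅓ + (⅙)*(1/1871424)) = -9336944/(⅓ + 1/11228544) = -9336944/3742849/11228544 = -9336944*11228544/3742849 = -104840286529536/3742849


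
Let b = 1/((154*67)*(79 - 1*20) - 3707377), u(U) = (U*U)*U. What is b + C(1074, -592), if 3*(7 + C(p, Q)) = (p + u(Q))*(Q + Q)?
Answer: 761170929229347322/9295845 ≈ 8.1883e+10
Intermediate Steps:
u(U) = U³ (u(U) = U²*U = U³)
b = -1/3098615 (b = 1/(10318*(79 - 20) - 3707377) = 1/(10318*59 - 3707377) = 1/(608762 - 3707377) = 1/(-3098615) = -1/3098615 ≈ -3.2272e-7)
C(p, Q) = -7 + 2*Q*(p + Q³)/3 (C(p, Q) = -7 + ((p + Q³)*(Q + Q))/3 = -7 + ((p + Q³)*(2*Q))/3 = -7 + (2*Q*(p + Q³))/3 = -7 + 2*Q*(p + Q³)/3)
b + C(1074, -592) = -1/3098615 + (-7 + (⅔)*(-592)⁴ + (⅔)*(-592)*1074) = -1/3098615 + (-7 + (⅔)*122825015296 - 423872) = -1/3098615 + (-7 + 245650030592/3 - 423872) = -1/3098615 + 245648758955/3 = 761170929229347322/9295845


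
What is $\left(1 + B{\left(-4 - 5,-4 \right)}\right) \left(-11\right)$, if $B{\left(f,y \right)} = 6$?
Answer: $-77$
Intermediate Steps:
$\left(1 + B{\left(-4 - 5,-4 \right)}\right) \left(-11\right) = \left(1 + 6\right) \left(-11\right) = 7 \left(-11\right) = -77$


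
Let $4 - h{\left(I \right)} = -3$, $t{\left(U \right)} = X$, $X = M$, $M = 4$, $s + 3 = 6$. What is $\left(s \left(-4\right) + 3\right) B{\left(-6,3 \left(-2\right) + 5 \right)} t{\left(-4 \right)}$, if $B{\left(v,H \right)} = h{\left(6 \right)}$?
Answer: $-252$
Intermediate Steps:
$s = 3$ ($s = -3 + 6 = 3$)
$X = 4$
$t{\left(U \right)} = 4$
$h{\left(I \right)} = 7$ ($h{\left(I \right)} = 4 - -3 = 4 + 3 = 7$)
$B{\left(v,H \right)} = 7$
$\left(s \left(-4\right) + 3\right) B{\left(-6,3 \left(-2\right) + 5 \right)} t{\left(-4 \right)} = \left(3 \left(-4\right) + 3\right) 7 \cdot 4 = \left(-12 + 3\right) 7 \cdot 4 = \left(-9\right) 7 \cdot 4 = \left(-63\right) 4 = -252$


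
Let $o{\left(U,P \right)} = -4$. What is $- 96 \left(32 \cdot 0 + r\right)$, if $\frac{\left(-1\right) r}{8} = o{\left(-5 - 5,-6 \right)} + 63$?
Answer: $45312$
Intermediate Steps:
$r = -472$ ($r = - 8 \left(-4 + 63\right) = \left(-8\right) 59 = -472$)
$- 96 \left(32 \cdot 0 + r\right) = - 96 \left(32 \cdot 0 - 472\right) = - 96 \left(0 - 472\right) = \left(-96\right) \left(-472\right) = 45312$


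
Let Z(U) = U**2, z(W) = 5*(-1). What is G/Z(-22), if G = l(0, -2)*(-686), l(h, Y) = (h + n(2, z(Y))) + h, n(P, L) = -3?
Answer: 1029/242 ≈ 4.2521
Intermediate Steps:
z(W) = -5
l(h, Y) = -3 + 2*h (l(h, Y) = (h - 3) + h = (-3 + h) + h = -3 + 2*h)
G = 2058 (G = (-3 + 2*0)*(-686) = (-3 + 0)*(-686) = -3*(-686) = 2058)
G/Z(-22) = 2058/((-22)**2) = 2058/484 = 2058*(1/484) = 1029/242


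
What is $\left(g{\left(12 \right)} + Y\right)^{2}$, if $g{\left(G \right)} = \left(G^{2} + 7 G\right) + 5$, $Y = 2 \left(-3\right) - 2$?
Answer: $50625$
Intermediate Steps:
$Y = -8$ ($Y = -6 - 2 = -8$)
$g{\left(G \right)} = 5 + G^{2} + 7 G$
$\left(g{\left(12 \right)} + Y\right)^{2} = \left(\left(5 + 12^{2} + 7 \cdot 12\right) - 8\right)^{2} = \left(\left(5 + 144 + 84\right) - 8\right)^{2} = \left(233 - 8\right)^{2} = 225^{2} = 50625$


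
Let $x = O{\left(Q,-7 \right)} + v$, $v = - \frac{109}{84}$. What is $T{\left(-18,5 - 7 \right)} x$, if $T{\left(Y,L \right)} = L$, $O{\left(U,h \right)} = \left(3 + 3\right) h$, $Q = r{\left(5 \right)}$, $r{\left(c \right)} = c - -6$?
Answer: $\frac{3637}{42} \approx 86.595$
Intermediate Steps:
$r{\left(c \right)} = 6 + c$ ($r{\left(c \right)} = c + 6 = 6 + c$)
$Q = 11$ ($Q = 6 + 5 = 11$)
$O{\left(U,h \right)} = 6 h$
$v = - \frac{109}{84}$ ($v = \left(-109\right) \frac{1}{84} = - \frac{109}{84} \approx -1.2976$)
$x = - \frac{3637}{84}$ ($x = 6 \left(-7\right) - \frac{109}{84} = -42 - \frac{109}{84} = - \frac{3637}{84} \approx -43.298$)
$T{\left(-18,5 - 7 \right)} x = \left(5 - 7\right) \left(- \frac{3637}{84}\right) = \left(-2\right) \left(- \frac{3637}{84}\right) = \frac{3637}{42}$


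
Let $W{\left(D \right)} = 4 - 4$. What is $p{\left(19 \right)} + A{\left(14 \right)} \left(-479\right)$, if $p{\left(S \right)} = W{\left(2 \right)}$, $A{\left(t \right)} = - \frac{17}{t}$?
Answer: $\frac{8143}{14} \approx 581.64$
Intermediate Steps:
$W{\left(D \right)} = 0$
$p{\left(S \right)} = 0$
$p{\left(19 \right)} + A{\left(14 \right)} \left(-479\right) = 0 + - \frac{17}{14} \left(-479\right) = 0 + \left(-17\right) \frac{1}{14} \left(-479\right) = 0 - - \frac{8143}{14} = 0 + \frac{8143}{14} = \frac{8143}{14}$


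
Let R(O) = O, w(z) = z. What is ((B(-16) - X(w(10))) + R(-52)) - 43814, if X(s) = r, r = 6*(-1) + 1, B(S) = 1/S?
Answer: -701777/16 ≈ -43861.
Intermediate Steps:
r = -5 (r = -6 + 1 = -5)
X(s) = -5
((B(-16) - X(w(10))) + R(-52)) - 43814 = ((1/(-16) - 1*(-5)) - 52) - 43814 = ((-1/16 + 5) - 52) - 43814 = (79/16 - 52) - 43814 = -753/16 - 43814 = -701777/16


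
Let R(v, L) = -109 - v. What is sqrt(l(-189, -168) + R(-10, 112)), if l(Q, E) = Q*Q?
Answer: 3*sqrt(3958) ≈ 188.74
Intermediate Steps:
l(Q, E) = Q**2
sqrt(l(-189, -168) + R(-10, 112)) = sqrt((-189)**2 + (-109 - 1*(-10))) = sqrt(35721 + (-109 + 10)) = sqrt(35721 - 99) = sqrt(35622) = 3*sqrt(3958)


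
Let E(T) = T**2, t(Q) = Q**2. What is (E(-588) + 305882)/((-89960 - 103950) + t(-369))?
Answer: -651626/57749 ≈ -11.284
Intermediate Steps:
(E(-588) + 305882)/((-89960 - 103950) + t(-369)) = ((-588)**2 + 305882)/((-89960 - 103950) + (-369)**2) = (345744 + 305882)/(-193910 + 136161) = 651626/(-57749) = 651626*(-1/57749) = -651626/57749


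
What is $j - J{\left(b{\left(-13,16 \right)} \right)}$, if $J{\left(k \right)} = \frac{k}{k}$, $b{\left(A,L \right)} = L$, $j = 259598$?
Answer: $259597$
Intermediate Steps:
$J{\left(k \right)} = 1$
$j - J{\left(b{\left(-13,16 \right)} \right)} = 259598 - 1 = 259597$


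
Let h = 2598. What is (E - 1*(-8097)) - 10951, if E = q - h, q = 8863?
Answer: 3411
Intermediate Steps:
E = 6265 (E = 8863 - 1*2598 = 8863 - 2598 = 6265)
(E - 1*(-8097)) - 10951 = (6265 - 1*(-8097)) - 10951 = (6265 + 8097) - 10951 = 14362 - 10951 = 3411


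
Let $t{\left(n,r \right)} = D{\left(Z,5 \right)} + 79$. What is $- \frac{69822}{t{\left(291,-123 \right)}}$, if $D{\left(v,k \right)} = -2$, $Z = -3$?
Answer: $- \frac{69822}{77} \approx -906.78$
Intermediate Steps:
$t{\left(n,r \right)} = 77$ ($t{\left(n,r \right)} = -2 + 79 = 77$)
$- \frac{69822}{t{\left(291,-123 \right)}} = - \frac{69822}{77}$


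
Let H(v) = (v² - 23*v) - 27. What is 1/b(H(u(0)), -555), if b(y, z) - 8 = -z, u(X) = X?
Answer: 1/563 ≈ 0.0017762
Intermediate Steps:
H(v) = -27 + v² - 23*v
b(y, z) = 8 - z
1/b(H(u(0)), -555) = 1/(8 - 1*(-555)) = 1/(8 + 555) = 1/563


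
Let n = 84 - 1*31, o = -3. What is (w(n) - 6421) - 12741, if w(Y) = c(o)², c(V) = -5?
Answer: -19137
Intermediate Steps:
n = 53 (n = 84 - 31 = 53)
w(Y) = 25 (w(Y) = (-5)² = 25)
(w(n) - 6421) - 12741 = (25 - 6421) - 12741 = -6396 - 12741 = -19137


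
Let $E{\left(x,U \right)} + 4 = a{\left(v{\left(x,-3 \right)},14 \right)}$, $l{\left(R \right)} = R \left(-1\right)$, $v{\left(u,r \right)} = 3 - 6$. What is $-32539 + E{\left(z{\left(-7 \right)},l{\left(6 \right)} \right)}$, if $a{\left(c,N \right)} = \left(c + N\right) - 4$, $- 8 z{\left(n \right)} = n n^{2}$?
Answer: $-32536$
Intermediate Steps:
$v{\left(u,r \right)} = -3$ ($v{\left(u,r \right)} = 3 - 6 = -3$)
$z{\left(n \right)} = - \frac{n^{3}}{8}$ ($z{\left(n \right)} = - \frac{n n^{2}}{8} = - \frac{n^{3}}{8}$)
$a{\left(c,N \right)} = -4 + N + c$ ($a{\left(c,N \right)} = \left(N + c\right) - 4 = -4 + N + c$)
$l{\left(R \right)} = - R$
$E{\left(x,U \right)} = 3$ ($E{\left(x,U \right)} = -4 - -7 = -4 + 7 = 3$)
$-32539 + E{\left(z{\left(-7 \right)},l{\left(6 \right)} \right)} = -32539 + 3 = -32536$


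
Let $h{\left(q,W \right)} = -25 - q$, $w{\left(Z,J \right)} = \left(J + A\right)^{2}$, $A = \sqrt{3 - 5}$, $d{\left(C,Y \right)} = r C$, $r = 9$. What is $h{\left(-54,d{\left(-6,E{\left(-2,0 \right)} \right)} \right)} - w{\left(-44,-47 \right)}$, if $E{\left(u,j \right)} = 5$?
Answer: $-2178 + 94 i \sqrt{2} \approx -2178.0 + 132.94 i$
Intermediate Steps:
$d{\left(C,Y \right)} = 9 C$
$A = i \sqrt{2}$ ($A = \sqrt{-2} = i \sqrt{2} \approx 1.4142 i$)
$w{\left(Z,J \right)} = \left(J + i \sqrt{2}\right)^{2}$
$h{\left(-54,d{\left(-6,E{\left(-2,0 \right)} \right)} \right)} - w{\left(-44,-47 \right)} = \left(-25 - -54\right) - \left(-47 + i \sqrt{2}\right)^{2} = \left(-25 + 54\right) - \left(-47 + i \sqrt{2}\right)^{2} = 29 - \left(-47 + i \sqrt{2}\right)^{2}$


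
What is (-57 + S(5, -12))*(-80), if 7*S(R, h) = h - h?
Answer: 4560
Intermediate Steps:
S(R, h) = 0 (S(R, h) = (h - h)/7 = (⅐)*0 = 0)
(-57 + S(5, -12))*(-80) = (-57 + 0)*(-80) = -57*(-80) = 4560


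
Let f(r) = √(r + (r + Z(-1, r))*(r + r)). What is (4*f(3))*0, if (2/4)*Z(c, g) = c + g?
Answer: 0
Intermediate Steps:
Z(c, g) = 2*c + 2*g (Z(c, g) = 2*(c + g) = 2*c + 2*g)
f(r) = √(r + 2*r*(-2 + 3*r)) (f(r) = √(r + (r + (2*(-1) + 2*r))*(r + r)) = √(r + (r + (-2 + 2*r))*(2*r)) = √(r + (-2 + 3*r)*(2*r)) = √(r + 2*r*(-2 + 3*r)))
(4*f(3))*0 = (4*(√3*√(3*(-1 + 2*3))))*0 = (4*(√3*√(3*(-1 + 6))))*0 = (4*(√3*√(3*5)))*0 = (4*(√3*√15))*0 = (4*(3*√5))*0 = (12*√5)*0 = 0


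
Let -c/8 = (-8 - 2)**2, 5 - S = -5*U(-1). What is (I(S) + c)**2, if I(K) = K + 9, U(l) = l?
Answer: 625681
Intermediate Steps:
S = 0 (S = 5 - (-5)*(-1) = 5 - 1*5 = 5 - 5 = 0)
I(K) = 9 + K
c = -800 (c = -8*(-8 - 2)**2 = -8*(-10)**2 = -8*100 = -800)
(I(S) + c)**2 = ((9 + 0) - 800)**2 = (9 - 800)**2 = (-791)**2 = 625681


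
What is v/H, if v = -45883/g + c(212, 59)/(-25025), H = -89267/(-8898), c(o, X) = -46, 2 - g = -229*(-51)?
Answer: 10221659512866/26085328243975 ≈ 0.39185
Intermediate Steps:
g = -11677 (g = 2 - (-229)*(-51) = 2 - 1*11679 = 2 - 11679 = -11677)
H = 89267/8898 (H = -89267*(-1/8898) = 89267/8898 ≈ 10.032)
v = 1148759217/292216925 (v = -45883/(-11677) - 46/(-25025) = -45883*(-1/11677) - 46*(-1/25025) = 45883/11677 + 46/25025 = 1148759217/292216925 ≈ 3.9312)
v/H = 1148759217/(292216925*(89267/8898)) = (1148759217/292216925)*(8898/89267) = 10221659512866/26085328243975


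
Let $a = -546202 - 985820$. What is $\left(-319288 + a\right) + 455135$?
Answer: $-1396175$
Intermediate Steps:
$a = -1532022$ ($a = -546202 - 985820 = -1532022$)
$\left(-319288 + a\right) + 455135 = \left(-319288 - 1532022\right) + 455135 = -1851310 + 455135 = -1396175$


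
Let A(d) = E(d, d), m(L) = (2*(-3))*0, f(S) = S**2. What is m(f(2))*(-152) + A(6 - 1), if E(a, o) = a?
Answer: 5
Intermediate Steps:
m(L) = 0 (m(L) = -6*0 = 0)
A(d) = d
m(f(2))*(-152) + A(6 - 1) = 0*(-152) + (6 - 1) = 0 + 5 = 5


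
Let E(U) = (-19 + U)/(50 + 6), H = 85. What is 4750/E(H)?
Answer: 133000/33 ≈ 4030.3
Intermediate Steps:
E(U) = -19/56 + U/56 (E(U) = (-19 + U)/56 = (-19 + U)*(1/56) = -19/56 + U/56)
4750/E(H) = 4750/(-19/56 + (1/56)*85) = 4750/(-19/56 + 85/56) = 4750/(33/28) = 4750*(28/33) = 133000/33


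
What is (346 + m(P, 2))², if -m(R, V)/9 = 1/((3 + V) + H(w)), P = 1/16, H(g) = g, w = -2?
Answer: 117649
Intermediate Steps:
P = 1/16 ≈ 0.062500
m(R, V) = -9/(1 + V) (m(R, V) = -9/((3 + V) - 2) = -9/(1 + V))
(346 + m(P, 2))² = (346 - 9/(1 + 2))² = (346 - 9/3)² = (346 - 9*⅓)² = (346 - 3)² = 343² = 117649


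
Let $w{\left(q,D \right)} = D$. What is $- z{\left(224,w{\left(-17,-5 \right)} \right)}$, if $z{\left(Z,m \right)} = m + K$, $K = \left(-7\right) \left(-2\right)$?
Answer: $-9$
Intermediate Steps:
$K = 14$
$z{\left(Z,m \right)} = 14 + m$ ($z{\left(Z,m \right)} = m + 14 = 14 + m$)
$- z{\left(224,w{\left(-17,-5 \right)} \right)} = - (14 - 5) = \left(-1\right) 9 = -9$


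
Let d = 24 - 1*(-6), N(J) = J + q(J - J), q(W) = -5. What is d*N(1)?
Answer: -120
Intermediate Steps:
N(J) = -5 + J (N(J) = J - 5 = -5 + J)
d = 30 (d = 24 + 6 = 30)
d*N(1) = 30*(-5 + 1) = 30*(-4) = -120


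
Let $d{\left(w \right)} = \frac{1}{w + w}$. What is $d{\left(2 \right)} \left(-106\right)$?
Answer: $- \frac{53}{2} \approx -26.5$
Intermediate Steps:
$d{\left(w \right)} = \frac{1}{2 w}$
$d{\left(2 \right)} \left(-106\right) = \frac{1}{2 \cdot 2} \left(-106\right) = \frac{1}{2} \cdot \frac{1}{2} \left(-106\right) = \frac{1}{4} \left(-106\right) = - \frac{53}{2}$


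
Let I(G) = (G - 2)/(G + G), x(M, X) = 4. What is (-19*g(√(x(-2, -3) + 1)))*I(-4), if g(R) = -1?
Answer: 57/4 ≈ 14.250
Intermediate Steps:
I(G) = (-2 + G)/(2*G) (I(G) = (-2 + G)/((2*G)) = (-2 + G)*(1/(2*G)) = (-2 + G)/(2*G))
(-19*g(√(x(-2, -3) + 1)))*I(-4) = (-19*(-1))*((½)*(-2 - 4)/(-4)) = 19*((½)*(-¼)*(-6)) = 19*(¾) = 57/4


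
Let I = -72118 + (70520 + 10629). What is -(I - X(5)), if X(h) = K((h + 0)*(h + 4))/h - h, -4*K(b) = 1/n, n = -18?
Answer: -3252959/360 ≈ -9036.0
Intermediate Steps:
I = 9031 (I = -72118 + 81149 = 9031)
K(b) = 1/72 (K(b) = -¼/(-18) = -¼*(-1/18) = 1/72)
X(h) = -h + 1/(72*h) (X(h) = 1/(72*h) - h = -h + 1/(72*h))
-(I - X(5)) = -(9031 - (-1*5 + (1/72)/5)) = -(9031 - (-5 + (1/72)*(⅕))) = -(9031 - (-5 + 1/360)) = -(9031 - 1*(-1799/360)) = -(9031 + 1799/360) = -1*3252959/360 = -3252959/360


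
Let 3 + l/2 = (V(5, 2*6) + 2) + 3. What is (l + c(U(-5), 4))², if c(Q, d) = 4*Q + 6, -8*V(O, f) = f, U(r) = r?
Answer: 169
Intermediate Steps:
V(O, f) = -f/8
c(Q, d) = 6 + 4*Q
l = 1 (l = -6 + 2*((-6/4 + 2) + 3) = -6 + 2*((-⅛*12 + 2) + 3) = -6 + 2*((-3/2 + 2) + 3) = -6 + 2*(½ + 3) = -6 + 2*(7/2) = -6 + 7 = 1)
(l + c(U(-5), 4))² = (1 + (6 + 4*(-5)))² = (1 + (6 - 20))² = (1 - 14)² = (-13)² = 169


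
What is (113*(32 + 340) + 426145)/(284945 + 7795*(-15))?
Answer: 468181/168020 ≈ 2.7865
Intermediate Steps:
(113*(32 + 340) + 426145)/(284945 + 7795*(-15)) = (113*372 + 426145)/(284945 - 116925) = (42036 + 426145)/168020 = 468181*(1/168020) = 468181/168020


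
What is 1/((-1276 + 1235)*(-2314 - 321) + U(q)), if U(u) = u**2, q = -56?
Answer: 1/111171 ≈ 8.9951e-6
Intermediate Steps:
1/((-1276 + 1235)*(-2314 - 321) + U(q)) = 1/((-1276 + 1235)*(-2314 - 321) + (-56)**2) = 1/(-41*(-2635) + 3136) = 1/(108035 + 3136) = 1/111171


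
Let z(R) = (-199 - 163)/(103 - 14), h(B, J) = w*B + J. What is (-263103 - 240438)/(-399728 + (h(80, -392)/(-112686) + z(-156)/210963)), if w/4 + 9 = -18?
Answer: 19729103023140483/15661630954159966 ≈ 1.2597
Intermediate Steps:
w = -108 (w = -36 + 4*(-18) = -36 - 72 = -108)
h(B, J) = J - 108*B (h(B, J) = -108*B + J = J - 108*B)
z(R) = -362/89
(-263103 - 240438)/(-399728 + (h(80, -392)/(-112686) + z(-156)/210963)) = (-263103 - 240438)/(-399728 + ((-392 - 108*80)/(-112686) - 362/89/210963)) = -503541/(-399728 + ((-392 - 8640)*(-1/112686) - 362/89*1/210963)) = -503541/(-399728 + (-9032*(-1/112686) - 362/18775707)) = -503541/(-399728 + (4516/56343 - 362/18775707)) = -503541/(-399728 + 9418966294/117542184389) = -503541/(-46984892862479898/117542184389) = -503541*(-117542184389/46984892862479898) = 19729103023140483/15661630954159966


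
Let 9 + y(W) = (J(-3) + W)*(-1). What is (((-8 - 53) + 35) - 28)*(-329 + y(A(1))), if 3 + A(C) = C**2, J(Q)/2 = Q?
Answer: 17820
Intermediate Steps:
J(Q) = 2*Q
A(C) = -3 + C**2
y(W) = -3 - W (y(W) = -9 + (2*(-3) + W)*(-1) = -9 + (-6 + W)*(-1) = -9 + (6 - W) = -3 - W)
(((-8 - 53) + 35) - 28)*(-329 + y(A(1))) = (((-8 - 53) + 35) - 28)*(-329 + (-3 - (-3 + 1**2))) = ((-61 + 35) - 28)*(-329 + (-3 - (-3 + 1))) = (-26 - 28)*(-329 + (-3 - 1*(-2))) = -54*(-329 + (-3 + 2)) = -54*(-329 - 1) = -54*(-330) = 17820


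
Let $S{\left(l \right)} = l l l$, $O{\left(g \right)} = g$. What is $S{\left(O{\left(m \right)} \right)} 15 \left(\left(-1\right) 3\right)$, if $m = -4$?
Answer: $2880$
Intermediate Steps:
$S{\left(l \right)} = l^{3}$ ($S{\left(l \right)} = l^{2} l = l^{3}$)
$S{\left(O{\left(m \right)} \right)} 15 \left(\left(-1\right) 3\right) = \left(-4\right)^{3} \cdot 15 \left(\left(-1\right) 3\right) = \left(-64\right) 15 \left(-3\right) = \left(-960\right) \left(-3\right) = 2880$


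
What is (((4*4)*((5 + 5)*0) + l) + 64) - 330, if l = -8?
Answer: -274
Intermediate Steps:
(((4*4)*((5 + 5)*0) + l) + 64) - 330 = (((4*4)*((5 + 5)*0) - 8) + 64) - 330 = ((16*(10*0) - 8) + 64) - 330 = ((16*0 - 8) + 64) - 330 = ((0 - 8) + 64) - 330 = (-8 + 64) - 330 = 56 - 330 = -274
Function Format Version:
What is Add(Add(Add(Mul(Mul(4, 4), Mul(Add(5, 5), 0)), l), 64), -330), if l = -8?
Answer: -274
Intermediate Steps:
Add(Add(Add(Mul(Mul(4, 4), Mul(Add(5, 5), 0)), l), 64), -330) = Add(Add(Add(Mul(Mul(4, 4), Mul(Add(5, 5), 0)), -8), 64), -330) = Add(Add(Add(Mul(16, Mul(10, 0)), -8), 64), -330) = Add(Add(Add(Mul(16, 0), -8), 64), -330) = Add(Add(Add(0, -8), 64), -330) = Add(Add(-8, 64), -330) = Add(56, -330) = -274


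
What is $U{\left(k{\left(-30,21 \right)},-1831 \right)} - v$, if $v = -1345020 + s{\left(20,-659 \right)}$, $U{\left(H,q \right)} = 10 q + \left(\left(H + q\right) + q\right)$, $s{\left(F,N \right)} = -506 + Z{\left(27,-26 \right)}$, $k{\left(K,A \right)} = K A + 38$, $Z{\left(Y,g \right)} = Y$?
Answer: $1322935$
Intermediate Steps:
$k{\left(K,A \right)} = 38 + A K$ ($k{\left(K,A \right)} = A K + 38 = 38 + A K$)
$s{\left(F,N \right)} = -479$ ($s{\left(F,N \right)} = -506 + 27 = -479$)
$U{\left(H,q \right)} = H + 12 q$ ($U{\left(H,q \right)} = 10 q + \left(H + 2 q\right) = H + 12 q$)
$v = -1345499$ ($v = -1345020 - 479 = -1345499$)
$U{\left(k{\left(-30,21 \right)},-1831 \right)} - v = \left(\left(38 + 21 \left(-30\right)\right) + 12 \left(-1831\right)\right) - -1345499 = \left(\left(38 - 630\right) - 21972\right) + 1345499 = \left(-592 - 21972\right) + 1345499 = -22564 + 1345499 = 1322935$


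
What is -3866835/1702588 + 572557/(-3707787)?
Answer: -15312229221661/6312833652756 ≈ -2.4256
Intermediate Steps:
-3866835/1702588 + 572557/(-3707787) = -3866835*1/1702588 + 572557*(-1/3707787) = -3866835/1702588 - 572557/3707787 = -15312229221661/6312833652756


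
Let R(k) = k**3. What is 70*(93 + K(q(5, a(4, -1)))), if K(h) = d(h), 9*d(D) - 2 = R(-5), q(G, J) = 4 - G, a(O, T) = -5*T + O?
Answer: 16660/3 ≈ 5553.3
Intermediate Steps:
a(O, T) = O - 5*T
d(D) = -41/3 (d(D) = 2/9 + (1/9)*(-5)**3 = 2/9 + (1/9)*(-125) = 2/9 - 125/9 = -41/3)
K(h) = -41/3
70*(93 + K(q(5, a(4, -1)))) = 70*(93 - 41/3) = 70*(238/3) = 16660/3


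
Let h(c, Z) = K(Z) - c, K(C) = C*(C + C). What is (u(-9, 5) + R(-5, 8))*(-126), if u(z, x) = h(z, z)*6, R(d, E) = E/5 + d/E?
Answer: -2587977/20 ≈ -1.2940e+5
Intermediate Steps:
K(C) = 2*C² (K(C) = C*(2*C) = 2*C²)
R(d, E) = E/5 + d/E (R(d, E) = E*(⅕) + d/E = E/5 + d/E)
h(c, Z) = -c + 2*Z² (h(c, Z) = 2*Z² - c = -c + 2*Z²)
u(z, x) = -6*z + 12*z² (u(z, x) = (-z + 2*z²)*6 = -6*z + 12*z²)
(u(-9, 5) + R(-5, 8))*(-126) = (6*(-9)*(-1 + 2*(-9)) + ((⅕)*8 - 5/8))*(-126) = (6*(-9)*(-1 - 18) + (8/5 - 5*⅛))*(-126) = (6*(-9)*(-19) + (8/5 - 5/8))*(-126) = (1026 + 39/40)*(-126) = (41079/40)*(-126) = -2587977/20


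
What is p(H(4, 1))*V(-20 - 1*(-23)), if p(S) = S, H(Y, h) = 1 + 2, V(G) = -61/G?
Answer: -61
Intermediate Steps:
H(Y, h) = 3
p(H(4, 1))*V(-20 - 1*(-23)) = 3*(-61/(-20 - 1*(-23))) = 3*(-61/(-20 + 23)) = 3*(-61/3) = -61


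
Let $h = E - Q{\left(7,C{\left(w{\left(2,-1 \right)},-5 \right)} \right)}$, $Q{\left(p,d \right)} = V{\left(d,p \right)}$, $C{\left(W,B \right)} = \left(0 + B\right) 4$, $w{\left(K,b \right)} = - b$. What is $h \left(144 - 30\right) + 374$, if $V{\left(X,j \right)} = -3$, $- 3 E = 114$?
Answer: $-3616$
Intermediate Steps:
$E = -38$ ($E = \left(- \frac{1}{3}\right) 114 = -38$)
$C{\left(W,B \right)} = 4 B$ ($C{\left(W,B \right)} = B 4 = 4 B$)
$Q{\left(p,d \right)} = -3$
$h = -35$ ($h = -38 - -3 = -38 + 3 = -35$)
$h \left(144 - 30\right) + 374 = - 35 \left(144 - 30\right) + 374 = \left(-35\right) 114 + 374 = -3990 + 374 = -3616$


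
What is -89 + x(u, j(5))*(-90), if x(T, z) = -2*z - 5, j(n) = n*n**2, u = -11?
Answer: 22861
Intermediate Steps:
j(n) = n**3
x(T, z) = -5 - 2*z
-89 + x(u, j(5))*(-90) = -89 + (-5 - 2*5**3)*(-90) = -89 + (-5 - 2*125)*(-90) = -89 + (-5 - 250)*(-90) = -89 - 255*(-90) = -89 + 22950 = 22861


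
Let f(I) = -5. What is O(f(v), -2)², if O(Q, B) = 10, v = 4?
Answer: 100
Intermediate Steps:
O(f(v), -2)² = 10² = 100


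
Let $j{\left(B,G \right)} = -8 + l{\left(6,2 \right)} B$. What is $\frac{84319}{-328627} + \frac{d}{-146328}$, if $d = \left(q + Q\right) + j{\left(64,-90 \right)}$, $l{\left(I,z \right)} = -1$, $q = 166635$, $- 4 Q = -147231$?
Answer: $- \frac{8120138471}{4932034016} \approx -1.6464$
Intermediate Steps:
$Q = \frac{147231}{4}$ ($Q = \left(- \frac{1}{4}\right) \left(-147231\right) = \frac{147231}{4} \approx 36808.0$)
$j{\left(B,G \right)} = -8 - B$
$d = \frac{813483}{4}$ ($d = \left(166635 + \frac{147231}{4}\right) - 72 = \frac{813771}{4} - 72 = \frac{813483}{4} \approx 2.0337 \cdot 10^{5}$)
$\frac{84319}{-328627} + \frac{d}{-146328} = \frac{84319}{-328627} + \frac{813483}{4 \left(-146328\right)} = 84319 \left(- \frac{1}{328627}\right) + \frac{813483}{4} \left(- \frac{1}{146328}\right) = - \frac{84319}{328627} - \frac{271161}{195104} = - \frac{8120138471}{4932034016}$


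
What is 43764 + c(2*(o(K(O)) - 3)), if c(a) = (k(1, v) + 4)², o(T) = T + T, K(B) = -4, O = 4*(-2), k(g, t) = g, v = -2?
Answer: 43789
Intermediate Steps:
O = -8
o(T) = 2*T
c(a) = 25 (c(a) = (1 + 4)² = 5² = 25)
43764 + c(2*(o(K(O)) - 3)) = 43764 + 25 = 43789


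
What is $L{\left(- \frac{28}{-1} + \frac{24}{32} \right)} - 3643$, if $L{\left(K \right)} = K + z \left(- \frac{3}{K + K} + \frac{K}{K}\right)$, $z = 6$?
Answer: $- \frac{1659939}{460} \approx -3608.6$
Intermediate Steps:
$L{\left(K \right)} = 6 + K - \frac{9}{K}$ ($L{\left(K \right)} = K + 6 \left(- \frac{3}{K + K} + \frac{K}{K}\right) = K + 6 \left(- \frac{3}{2 K} + 1\right) = K + 6 \left(1 - \frac{3}{2 K}\right) = K + \left(6 - \frac{9}{K}\right) = 6 + K - \frac{9}{K}$)
$L{\left(- \frac{28}{-1} + \frac{24}{32} \right)} - 3643 = \left(6 + \left(- \frac{28}{-1} + \frac{24}{32}\right) - \frac{9}{- \frac{28}{-1} + \frac{24}{32}}\right) - 3643 = \left(6 + \left(\left(-28\right) \left(-1\right) + 24 \cdot \frac{1}{32}\right) - \frac{9}{\left(-28\right) \left(-1\right) + 24 \cdot \frac{1}{32}}\right) - 3643 = \left(6 + \left(28 + \frac{3}{4}\right) - \frac{9}{28 + \frac{3}{4}}\right) - 3643 = \left(6 + \frac{115}{4} - \frac{9}{\frac{115}{4}}\right) - 3643 = \left(6 + \frac{115}{4} - \frac{36}{115}\right) - 3643 = \frac{15841}{460} - 3643 = - \frac{1659939}{460}$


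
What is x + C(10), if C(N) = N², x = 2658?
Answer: 2758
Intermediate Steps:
x + C(10) = 2658 + 10² = 2658 + 100 = 2758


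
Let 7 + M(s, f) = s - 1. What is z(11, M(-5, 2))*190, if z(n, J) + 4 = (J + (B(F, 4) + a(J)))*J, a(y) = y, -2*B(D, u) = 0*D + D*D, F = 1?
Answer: 64695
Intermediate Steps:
B(D, u) = -D²/2 (B(D, u) = -(0*D + D*D)/2 = -(0 + D²)/2 = -D²/2)
M(s, f) = -8 + s (M(s, f) = -7 + (s - 1) = -7 + (-1 + s) = -8 + s)
z(n, J) = -4 + J*(-½ + 2*J) (z(n, J) = -4 + (J + (-½*1² + J))*J = -4 + (J + (-½*1 + J))*J = -4 + (J + (-½ + J))*J = -4 + (-½ + 2*J)*J = -4 + J*(-½ + 2*J))
z(11, M(-5, 2))*190 = (-4 + 2*(-8 - 5)² - (-8 - 5)/2)*190 = (-4 + 2*(-13)² - ½*(-13))*190 = (-4 + 2*169 + 13/2)*190 = (-4 + 338 + 13/2)*190 = (681/2)*190 = 64695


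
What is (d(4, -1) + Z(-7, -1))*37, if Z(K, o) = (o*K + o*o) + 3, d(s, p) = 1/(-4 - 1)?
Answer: 1998/5 ≈ 399.60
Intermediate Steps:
d(s, p) = -1/5 (d(s, p) = 1/(-5) = -1/5)
Z(K, o) = 3 + o**2 + K*o (Z(K, o) = (K*o + o**2) + 3 = (o**2 + K*o) + 3 = 3 + o**2 + K*o)
(d(4, -1) + Z(-7, -1))*37 = (-1/5 + (3 + (-1)**2 - 7*(-1)))*37 = (-1/5 + (3 + 1 + 7))*37 = (-1/5 + 11)*37 = (54/5)*37 = 1998/5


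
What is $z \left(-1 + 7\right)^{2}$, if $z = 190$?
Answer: $6840$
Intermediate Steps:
$z \left(-1 + 7\right)^{2} = 190 \left(-1 + 7\right)^{2} = 190 \cdot 6^{2} = 190 \cdot 36 = 6840$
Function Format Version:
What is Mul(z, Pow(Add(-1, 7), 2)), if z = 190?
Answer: 6840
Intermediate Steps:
Mul(z, Pow(Add(-1, 7), 2)) = Mul(190, Pow(Add(-1, 7), 2)) = Mul(190, Pow(6, 2)) = Mul(190, 36) = 6840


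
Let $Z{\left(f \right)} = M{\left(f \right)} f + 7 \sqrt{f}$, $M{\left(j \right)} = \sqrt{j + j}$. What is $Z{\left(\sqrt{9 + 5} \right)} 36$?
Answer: $252 \sqrt[4]{14} + 72 \sqrt[4]{2} \cdot 7^{\frac{3}{4}} \approx 855.93$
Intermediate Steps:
$M{\left(j \right)} = \sqrt{2} \sqrt{j}$ ($M{\left(j \right)} = \sqrt{2 j} = \sqrt{2} \sqrt{j}$)
$Z{\left(f \right)} = 7 \sqrt{f} + \sqrt{2} f^{\frac{3}{2}}$ ($Z{\left(f \right)} = \sqrt{2} \sqrt{f} f + 7 \sqrt{f} = \sqrt{2} f^{\frac{3}{2}} + 7 \sqrt{f} = 7 \sqrt{f} + \sqrt{2} f^{\frac{3}{2}}$)
$Z{\left(\sqrt{9 + 5} \right)} 36 = \sqrt{\sqrt{9 + 5}} \left(7 + \sqrt{9 + 5} \sqrt{2}\right) 36 = \sqrt{\sqrt{14}} \left(7 + \sqrt{14} \sqrt{2}\right) 36 = \sqrt[4]{14} \left(7 + 2 \sqrt{7}\right) 36 = 36 \sqrt[4]{14} \left(7 + 2 \sqrt{7}\right)$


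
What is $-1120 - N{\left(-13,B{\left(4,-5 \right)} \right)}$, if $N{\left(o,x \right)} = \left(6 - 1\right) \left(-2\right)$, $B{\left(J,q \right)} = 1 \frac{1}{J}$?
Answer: $-1110$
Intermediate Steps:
$B{\left(J,q \right)} = \frac{1}{J}$
$N{\left(o,x \right)} = -10$ ($N{\left(o,x \right)} = 5 \left(-2\right) = -10$)
$-1120 - N{\left(-13,B{\left(4,-5 \right)} \right)} = -1120 - -10 = -1120 + 10 = -1110$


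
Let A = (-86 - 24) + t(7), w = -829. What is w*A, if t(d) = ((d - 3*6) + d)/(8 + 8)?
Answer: 365589/4 ≈ 91397.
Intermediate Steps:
t(d) = -9/8 + d/8 (t(d) = ((d - 18) + d)/16 = ((-18 + d) + d)*(1/16) = (-18 + 2*d)*(1/16) = -9/8 + d/8)
A = -441/4 (A = (-86 - 24) + (-9/8 + (⅛)*7) = -110 + (-9/8 + 7/8) = -110 - ¼ = -441/4 ≈ -110.25)
w*A = -829*(-441/4) = 365589/4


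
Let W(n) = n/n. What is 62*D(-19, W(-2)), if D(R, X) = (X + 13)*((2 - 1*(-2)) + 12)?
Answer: 13888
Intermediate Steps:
W(n) = 1
D(R, X) = 208 + 16*X (D(R, X) = (13 + X)*((2 + 2) + 12) = (13 + X)*(4 + 12) = (13 + X)*16 = 208 + 16*X)
62*D(-19, W(-2)) = 62*(208 + 16*1) = 62*(208 + 16) = 62*224 = 13888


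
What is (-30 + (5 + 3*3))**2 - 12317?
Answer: -12061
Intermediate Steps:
(-30 + (5 + 3*3))**2 - 12317 = (-30 + (5 + 9))**2 - 12317 = (-30 + 14)**2 - 12317 = (-16)**2 - 12317 = 256 - 12317 = -12061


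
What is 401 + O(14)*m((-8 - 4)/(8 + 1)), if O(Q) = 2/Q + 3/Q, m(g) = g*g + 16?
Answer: 25663/63 ≈ 407.35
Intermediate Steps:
m(g) = 16 + g**2 (m(g) = g**2 + 16 = 16 + g**2)
O(Q) = 5/Q
401 + O(14)*m((-8 - 4)/(8 + 1)) = 401 + (5/14)*(16 + ((-8 - 4)/(8 + 1))**2) = 401 + (5*(1/14))*(16 + (-12/9)**2) = 401 + 5*(16 + (-12*1/9)**2)/14 = 401 + 5*(16 + (-4/3)**2)/14 = 401 + 5*(16 + 16/9)/14 = 401 + (5/14)*(160/9) = 401 + 400/63 = 25663/63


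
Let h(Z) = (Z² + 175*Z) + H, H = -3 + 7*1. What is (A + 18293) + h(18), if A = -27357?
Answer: -5586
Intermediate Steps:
H = 4 (H = -3 + 7 = 4)
h(Z) = 4 + Z² + 175*Z (h(Z) = (Z² + 175*Z) + 4 = 4 + Z² + 175*Z)
(A + 18293) + h(18) = (-27357 + 18293) + (4 + 18² + 175*18) = -9064 + (4 + 324 + 3150) = -9064 + 3478 = -5586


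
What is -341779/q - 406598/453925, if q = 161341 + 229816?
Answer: -314185686461/177555941225 ≈ -1.7695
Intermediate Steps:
q = 391157
-341779/q - 406598/453925 = -341779/391157 - 406598/453925 = -314185686461/177555941225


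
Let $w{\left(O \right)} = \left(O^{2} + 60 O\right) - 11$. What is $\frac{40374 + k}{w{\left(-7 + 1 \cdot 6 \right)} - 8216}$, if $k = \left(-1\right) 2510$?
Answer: $- \frac{18932}{4143} \approx -4.5696$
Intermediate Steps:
$w{\left(O \right)} = -11 + O^{2} + 60 O$
$k = -2510$
$\frac{40374 + k}{w{\left(-7 + 1 \cdot 6 \right)} - 8216} = \frac{40374 - 2510}{\left(-11 + \left(-7 + 1 \cdot 6\right)^{2} + 60 \left(-7 + 1 \cdot 6\right)\right) - 8216} = \frac{37864}{\left(-11 + \left(-7 + 6\right)^{2} + 60 \left(-7 + 6\right)\right) - 8216} = \frac{37864}{\left(-11 + \left(-1\right)^{2} + 60 \left(-1\right)\right) - 8216} = \frac{37864}{\left(-11 + 1 - 60\right) - 8216} = \frac{37864}{-70 - 8216} = \frac{37864}{-8286} = 37864 \left(- \frac{1}{8286}\right) = - \frac{18932}{4143}$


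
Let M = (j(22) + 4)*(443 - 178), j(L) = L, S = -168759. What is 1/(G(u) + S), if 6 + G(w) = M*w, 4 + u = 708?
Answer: 1/4681795 ≈ 2.1359e-7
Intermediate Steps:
M = 6890 (M = (22 + 4)*(443 - 178) = 26*265 = 6890)
u = 704 (u = -4 + 708 = 704)
G(w) = -6 + 6890*w
1/(G(u) + S) = 1/((-6 + 6890*704) - 168759) = 1/((-6 + 4850560) - 168759) = 1/(4850554 - 168759) = 1/4681795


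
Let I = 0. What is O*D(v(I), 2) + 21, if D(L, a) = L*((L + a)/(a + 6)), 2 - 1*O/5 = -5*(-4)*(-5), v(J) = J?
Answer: 21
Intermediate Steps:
O = 510 (O = 10 - 5*(-5*(-4))*(-5) = 10 - 100*(-5) = 10 - 5*(-100) = 10 + 500 = 510)
D(L, a) = L*(L + a)/(6 + a) (D(L, a) = L*((L + a)/(6 + a)) = L*(L + a)/(6 + a))
O*D(v(I), 2) + 21 = 510*(0*(0 + 2)/(6 + 2)) + 21 = 510*(0*2/8) + 21 = 510*(0*(⅛)*2) + 21 = 510*0 + 21 = 0 + 21 = 21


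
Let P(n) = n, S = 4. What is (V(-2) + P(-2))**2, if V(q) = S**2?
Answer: 196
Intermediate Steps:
V(q) = 16 (V(q) = 4**2 = 16)
(V(-2) + P(-2))**2 = (16 - 2)**2 = 14**2 = 196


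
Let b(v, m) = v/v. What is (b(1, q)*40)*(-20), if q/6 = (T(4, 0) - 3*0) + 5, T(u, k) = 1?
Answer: -800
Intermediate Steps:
q = 36 (q = 6*((1 - 3*0) + 5) = 6*((1 + 0) + 5) = 6*(1 + 5) = 6*6 = 36)
b(v, m) = 1
(b(1, q)*40)*(-20) = (1*40)*(-20) = 40*(-20) = -800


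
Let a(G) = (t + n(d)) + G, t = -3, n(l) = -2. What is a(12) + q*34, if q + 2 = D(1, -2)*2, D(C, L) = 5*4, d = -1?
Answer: 1299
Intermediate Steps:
D(C, L) = 20
a(G) = -5 + G (a(G) = (-3 - 2) + G = -5 + G)
q = 38 (q = -2 + 20*2 = -2 + 40 = 38)
a(12) + q*34 = (-5 + 12) + 38*34 = 7 + 1292 = 1299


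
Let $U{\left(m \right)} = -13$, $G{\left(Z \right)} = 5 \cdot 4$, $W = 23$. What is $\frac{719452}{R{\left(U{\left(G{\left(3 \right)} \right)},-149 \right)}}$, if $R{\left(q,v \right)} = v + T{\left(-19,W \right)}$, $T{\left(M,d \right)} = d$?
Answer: $- \frac{359726}{63} \approx -5709.9$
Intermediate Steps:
$G{\left(Z \right)} = 20$
$R{\left(q,v \right)} = 23 + v$ ($R{\left(q,v \right)} = v + 23 = 23 + v$)
$\frac{719452}{R{\left(U{\left(G{\left(3 \right)} \right)},-149 \right)}} = \frac{719452}{23 - 149} = \frac{719452}{-126} = 719452 \left(- \frac{1}{126}\right) = - \frac{359726}{63}$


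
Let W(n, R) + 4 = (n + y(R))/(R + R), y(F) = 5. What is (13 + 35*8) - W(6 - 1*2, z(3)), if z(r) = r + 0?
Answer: 591/2 ≈ 295.50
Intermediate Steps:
z(r) = r
W(n, R) = -4 + (5 + n)/(2*R) (W(n, R) = -4 + (n + 5)/(R + R) = -4 + (5 + n)/((2*R)) = -4 + (5 + n)*(1/(2*R)) = -4 + (5 + n)/(2*R))
(13 + 35*8) - W(6 - 1*2, z(3)) = (13 + 35*8) - (5 + (6 - 1*2) - 8*3)/(2*3) = (13 + 280) - (5 + (6 - 2) - 24)/(2*3) = 293 - (5 + 4 - 24)/(2*3) = 293 - (-15)/(2*3) = 293 - 1*(-5/2) = 293 + 5/2 = 591/2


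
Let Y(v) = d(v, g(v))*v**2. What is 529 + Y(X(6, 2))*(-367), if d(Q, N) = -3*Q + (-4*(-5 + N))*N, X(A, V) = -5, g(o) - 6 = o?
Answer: -283896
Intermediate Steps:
g(o) = 6 + o
d(Q, N) = -3*Q + N*(20 - 4*N) (d(Q, N) = -3*Q + (20 - 4*N)*N = -3*Q + N*(20 - 4*N))
Y(v) = v**2*(120 - 4*(6 + v)**2 + 17*v) (Y(v) = (-4*(6 + v)**2 - 3*v + 20*(6 + v))*v**2 = (-4*(6 + v)**2 - 3*v + (120 + 20*v))*v**2 = (120 - 4*(6 + v)**2 + 17*v)*v**2 = v**2*(120 - 4*(6 + v)**2 + 17*v))
529 + Y(X(6, 2))*(-367) = 529 + ((-5)**2*(120 - 4*(6 - 5)**2 + 17*(-5)))*(-367) = 529 + (25*(120 - 4*1**2 - 85))*(-367) = 529 + (25*(120 - 4*1 - 85))*(-367) = 529 + (25*(120 - 4 - 85))*(-367) = 529 + (25*31)*(-367) = 529 + 775*(-367) = 529 - 284425 = -283896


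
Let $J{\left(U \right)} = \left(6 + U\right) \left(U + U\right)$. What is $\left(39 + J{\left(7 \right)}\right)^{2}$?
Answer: $48841$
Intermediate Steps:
$J{\left(U \right)} = 2 U \left(6 + U\right)$ ($J{\left(U \right)} = \left(6 + U\right) 2 U = 2 U \left(6 + U\right)$)
$\left(39 + J{\left(7 \right)}\right)^{2} = \left(39 + 2 \cdot 7 \left(6 + 7\right)\right)^{2} = \left(39 + 2 \cdot 7 \cdot 13\right)^{2} = \left(39 + 182\right)^{2} = 221^{2} = 48841$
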